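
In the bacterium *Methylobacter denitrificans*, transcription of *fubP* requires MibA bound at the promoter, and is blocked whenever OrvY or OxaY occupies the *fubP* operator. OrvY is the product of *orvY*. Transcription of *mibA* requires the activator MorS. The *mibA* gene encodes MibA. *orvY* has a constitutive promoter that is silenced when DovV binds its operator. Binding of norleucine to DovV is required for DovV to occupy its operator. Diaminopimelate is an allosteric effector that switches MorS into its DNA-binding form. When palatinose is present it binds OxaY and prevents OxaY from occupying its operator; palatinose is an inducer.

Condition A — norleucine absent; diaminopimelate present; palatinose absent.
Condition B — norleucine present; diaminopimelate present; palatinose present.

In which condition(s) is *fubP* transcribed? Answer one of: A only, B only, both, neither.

B only

Condition A:
Norleucine is absent, so DovV is inactive.
With no repressor bound, *orvY* is transcribed.
So OrvY is produced and active.
Diaminopimelate is present, so MorS is active.
No repressor is bound and MorS is active, so *mibA* is transcribed.
So MibA is produced and active.
Palatinose is absent, so OxaY is active.
With repressor OrvY bound, *fubP* is not transcribed.
→ *fubP* is OFF in A.
Condition B:
Norleucine is present, so DovV is active.
With repressor DovV bound, *orvY* is not transcribed.
So OrvY is not produced.
Diaminopimelate is present, so MorS is active.
No repressor is bound and MorS is active, so *mibA* is transcribed.
So MibA is produced and active.
Palatinose is present, so OxaY is inactive.
No repressor is bound and MibA is active, so *fubP* is transcribed.
→ *fubP* is ON in B.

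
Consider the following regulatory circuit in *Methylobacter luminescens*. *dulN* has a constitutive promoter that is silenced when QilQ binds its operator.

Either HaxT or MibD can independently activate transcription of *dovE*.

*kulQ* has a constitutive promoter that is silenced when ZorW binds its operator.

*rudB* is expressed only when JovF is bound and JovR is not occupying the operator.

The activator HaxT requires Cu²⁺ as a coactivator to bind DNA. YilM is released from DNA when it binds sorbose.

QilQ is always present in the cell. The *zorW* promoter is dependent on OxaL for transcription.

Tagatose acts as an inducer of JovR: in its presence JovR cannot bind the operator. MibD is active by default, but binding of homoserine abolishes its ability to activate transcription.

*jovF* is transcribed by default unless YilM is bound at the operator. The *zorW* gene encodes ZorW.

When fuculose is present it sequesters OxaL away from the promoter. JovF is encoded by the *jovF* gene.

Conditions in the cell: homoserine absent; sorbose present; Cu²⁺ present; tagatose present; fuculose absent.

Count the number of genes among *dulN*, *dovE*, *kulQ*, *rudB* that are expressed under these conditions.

2

QilQ is produced constitutively and is active.
With repressor QilQ bound, *dulN* is not transcribed.
→ *dulN* is OFF.
Cu²⁺ is present, so HaxT is active.
Homoserine is absent, so MibD is active.
Activator HaxT is present, so *dovE* is transcribed.
→ *dovE* is ON.
Fuculose is absent, so OxaL is active.
No repressor is bound and OxaL is active, so *zorW* is transcribed.
So ZorW is produced and active.
With repressor ZorW bound, *kulQ* is not transcribed.
→ *kulQ* is OFF.
Sorbose is present, so YilM is inactive.
With no repressor bound, *jovF* is transcribed.
So JovF is produced and active.
Tagatose is present, so JovR is inactive.
No repressor is bound and JovF is active, so *rudB* is transcribed.
→ *rudB* is ON.
2 of the 4 genes are transcribed.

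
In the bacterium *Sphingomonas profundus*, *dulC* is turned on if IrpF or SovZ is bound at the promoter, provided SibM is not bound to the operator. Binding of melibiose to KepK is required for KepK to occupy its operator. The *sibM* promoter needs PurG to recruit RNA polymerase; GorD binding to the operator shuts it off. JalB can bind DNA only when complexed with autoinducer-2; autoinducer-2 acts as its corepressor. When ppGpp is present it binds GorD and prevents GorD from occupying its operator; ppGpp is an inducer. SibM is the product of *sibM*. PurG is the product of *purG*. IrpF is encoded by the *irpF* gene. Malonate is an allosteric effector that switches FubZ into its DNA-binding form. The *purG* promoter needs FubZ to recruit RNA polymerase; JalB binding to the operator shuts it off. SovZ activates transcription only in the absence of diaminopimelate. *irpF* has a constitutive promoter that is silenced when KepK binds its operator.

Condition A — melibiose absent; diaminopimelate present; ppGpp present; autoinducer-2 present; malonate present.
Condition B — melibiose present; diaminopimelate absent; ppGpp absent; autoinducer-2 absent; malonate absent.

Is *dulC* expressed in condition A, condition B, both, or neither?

both

Condition A:
Melibiose is absent, so KepK is inactive.
With no repressor bound, *irpF* is transcribed.
So IrpF is produced and active.
Diaminopimelate is present, so SovZ is inactive.
ppGpp is present, so GorD is inactive.
Autoinducer-2 is present, so JalB is active.
Malonate is present, so FubZ is active.
With repressor JalB bound, *purG* is not transcribed.
So PurG is not produced.
Required activator PurG is absent, so *sibM* is not transcribed.
So SibM is not produced.
Activator IrpF is present, so *dulC* is transcribed.
→ *dulC* is ON in A.
Condition B:
Melibiose is present, so KepK is active.
With repressor KepK bound, *irpF* is not transcribed.
So IrpF is not produced.
Diaminopimelate is absent, so SovZ is active.
ppGpp is absent, so GorD is active.
Autoinducer-2 is absent, so JalB is inactive.
Malonate is absent, so FubZ is inactive.
Required activator FubZ is absent, so *purG* is not transcribed.
So PurG is not produced.
With repressor GorD bound, *sibM* is not transcribed.
So SibM is not produced.
Activator SovZ is present, so *dulC* is transcribed.
→ *dulC* is ON in B.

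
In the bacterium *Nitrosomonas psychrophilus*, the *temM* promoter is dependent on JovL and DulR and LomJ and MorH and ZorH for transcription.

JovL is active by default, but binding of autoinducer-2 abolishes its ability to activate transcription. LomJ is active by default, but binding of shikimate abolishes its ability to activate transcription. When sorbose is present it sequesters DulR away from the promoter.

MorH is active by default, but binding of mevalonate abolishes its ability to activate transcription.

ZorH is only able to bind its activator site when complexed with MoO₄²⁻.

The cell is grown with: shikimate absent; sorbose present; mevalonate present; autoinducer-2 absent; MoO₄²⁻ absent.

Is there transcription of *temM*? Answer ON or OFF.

OFF

Autoinducer-2 is absent, so JovL is active.
Sorbose is present, so DulR is inactive.
Shikimate is absent, so LomJ is active.
Mevalonate is present, so MorH is inactive.
MoO₄²⁻ is absent, so ZorH is inactive.
Required activator DulR is absent, so *temM* is not transcribed.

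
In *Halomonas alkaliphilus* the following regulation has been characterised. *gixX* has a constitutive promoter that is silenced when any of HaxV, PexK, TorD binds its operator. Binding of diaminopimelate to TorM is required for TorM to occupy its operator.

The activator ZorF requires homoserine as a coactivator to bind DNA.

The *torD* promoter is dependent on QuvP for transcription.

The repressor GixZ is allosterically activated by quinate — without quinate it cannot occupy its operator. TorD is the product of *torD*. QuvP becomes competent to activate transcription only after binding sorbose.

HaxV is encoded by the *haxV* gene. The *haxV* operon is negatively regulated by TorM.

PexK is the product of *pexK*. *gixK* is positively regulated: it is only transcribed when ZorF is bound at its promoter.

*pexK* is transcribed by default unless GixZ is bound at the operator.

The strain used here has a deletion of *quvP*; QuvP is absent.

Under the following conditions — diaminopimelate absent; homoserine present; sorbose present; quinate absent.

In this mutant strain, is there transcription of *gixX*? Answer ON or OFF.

OFF

Diaminopimelate is absent, so TorM is inactive.
With no repressor bound, *haxV* is transcribed.
So HaxV is produced and active.
Quinate is absent, so GixZ is inactive.
With no repressor bound, *pexK* is transcribed.
So PexK is produced and active.
QuvP is non-functional in this strain, so it has no effect.
Required activator QuvP is absent, so *torD* is not transcribed.
So TorD is not produced.
With repressor HaxV bound, *gixX* is not transcribed.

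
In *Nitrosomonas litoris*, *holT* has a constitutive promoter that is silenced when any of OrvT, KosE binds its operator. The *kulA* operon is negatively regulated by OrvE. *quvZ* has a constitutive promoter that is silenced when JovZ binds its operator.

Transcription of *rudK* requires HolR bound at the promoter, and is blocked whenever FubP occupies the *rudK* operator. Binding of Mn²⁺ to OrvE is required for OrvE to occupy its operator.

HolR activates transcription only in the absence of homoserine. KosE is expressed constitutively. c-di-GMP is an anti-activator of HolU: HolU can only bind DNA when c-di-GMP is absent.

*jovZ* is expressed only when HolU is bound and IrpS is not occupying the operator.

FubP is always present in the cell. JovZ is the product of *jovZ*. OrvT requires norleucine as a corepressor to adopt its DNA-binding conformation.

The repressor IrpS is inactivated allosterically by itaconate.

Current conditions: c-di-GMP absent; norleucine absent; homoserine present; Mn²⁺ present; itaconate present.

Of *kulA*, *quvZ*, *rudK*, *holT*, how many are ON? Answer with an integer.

0

Mn²⁺ is present, so OrvE is active.
With repressor OrvE bound, *kulA* is not transcribed.
→ *kulA* is OFF.
c-di-GMP is absent, so HolU is active.
Itaconate is present, so IrpS is inactive.
No repressor is bound and HolU is active, so *jovZ* is transcribed.
So JovZ is produced and active.
With repressor JovZ bound, *quvZ* is not transcribed.
→ *quvZ* is OFF.
FubP is produced constitutively and is active.
Homoserine is present, so HolR is inactive.
With repressor FubP bound, *rudK* is not transcribed.
→ *rudK* is OFF.
Norleucine is absent, so OrvT is inactive.
KosE is produced constitutively and is active.
With repressor KosE bound, *holT* is not transcribed.
→ *holT* is OFF.
0 of the 4 genes are transcribed.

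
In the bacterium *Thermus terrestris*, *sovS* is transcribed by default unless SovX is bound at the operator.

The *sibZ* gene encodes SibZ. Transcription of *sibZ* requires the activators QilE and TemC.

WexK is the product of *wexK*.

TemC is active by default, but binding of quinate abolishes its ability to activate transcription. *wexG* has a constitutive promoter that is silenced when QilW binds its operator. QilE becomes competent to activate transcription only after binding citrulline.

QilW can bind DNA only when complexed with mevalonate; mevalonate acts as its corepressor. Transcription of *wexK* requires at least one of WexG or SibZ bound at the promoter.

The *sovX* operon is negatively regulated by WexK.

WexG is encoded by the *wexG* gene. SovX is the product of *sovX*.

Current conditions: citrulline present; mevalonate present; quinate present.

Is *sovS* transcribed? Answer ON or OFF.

Mevalonate is present, so QilW is active.
With repressor QilW bound, *wexG* is not transcribed.
So WexG is not produced.
Citrulline is present, so QilE is active.
Quinate is present, so TemC is inactive.
Required activator TemC is absent, so *sibZ* is not transcribed.
So SibZ is not produced.
No activator is available at the *wexK* promoter, so *wexK* is not transcribed.
So WexK is not produced.
With no repressor bound, *sovX* is transcribed.
So SovX is produced and active.
With repressor SovX bound, *sovS* is not transcribed.

OFF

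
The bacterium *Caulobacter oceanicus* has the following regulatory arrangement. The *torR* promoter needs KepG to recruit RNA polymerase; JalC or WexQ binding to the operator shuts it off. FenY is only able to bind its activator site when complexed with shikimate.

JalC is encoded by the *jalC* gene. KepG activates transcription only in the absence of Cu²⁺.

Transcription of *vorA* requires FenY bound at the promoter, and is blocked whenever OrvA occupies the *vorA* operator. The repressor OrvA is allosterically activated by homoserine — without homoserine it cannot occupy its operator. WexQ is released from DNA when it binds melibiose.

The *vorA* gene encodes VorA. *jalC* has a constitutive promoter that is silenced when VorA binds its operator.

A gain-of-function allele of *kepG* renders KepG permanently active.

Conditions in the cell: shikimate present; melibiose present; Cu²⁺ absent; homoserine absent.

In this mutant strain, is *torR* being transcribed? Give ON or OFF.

Homoserine is absent, so OrvA is inactive.
Shikimate is present, so FenY is active.
No repressor is bound and FenY is active, so *vorA* is transcribed.
So VorA is produced and active.
With repressor VorA bound, *jalC* is not transcribed.
So JalC is not produced.
Melibiose is present, so WexQ is inactive.
KepG is constitutively active in this strain.
No repressor is bound and KepG is active, so *torR* is transcribed.

ON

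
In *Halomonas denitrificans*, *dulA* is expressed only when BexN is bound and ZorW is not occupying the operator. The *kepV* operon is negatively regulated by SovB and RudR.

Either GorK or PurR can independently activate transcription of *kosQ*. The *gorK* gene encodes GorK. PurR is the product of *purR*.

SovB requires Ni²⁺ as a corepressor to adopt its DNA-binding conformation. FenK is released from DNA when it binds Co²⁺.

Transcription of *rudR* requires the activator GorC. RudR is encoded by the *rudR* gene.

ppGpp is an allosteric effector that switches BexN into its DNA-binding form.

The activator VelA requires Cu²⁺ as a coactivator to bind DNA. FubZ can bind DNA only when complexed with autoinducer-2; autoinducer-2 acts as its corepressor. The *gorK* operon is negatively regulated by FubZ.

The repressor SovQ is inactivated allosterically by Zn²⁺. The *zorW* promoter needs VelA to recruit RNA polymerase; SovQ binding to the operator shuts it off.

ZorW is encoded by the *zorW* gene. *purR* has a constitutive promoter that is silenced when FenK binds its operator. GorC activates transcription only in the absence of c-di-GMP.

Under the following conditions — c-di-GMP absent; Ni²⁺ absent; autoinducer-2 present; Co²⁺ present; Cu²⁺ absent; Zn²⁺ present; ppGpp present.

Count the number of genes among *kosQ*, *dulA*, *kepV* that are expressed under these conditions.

2

Autoinducer-2 is present, so FubZ is active.
With repressor FubZ bound, *gorK* is not transcribed.
So GorK is not produced.
Co²⁺ is present, so FenK is inactive.
With no repressor bound, *purR* is transcribed.
So PurR is produced and active.
Activator PurR is present, so *kosQ* is transcribed.
→ *kosQ* is ON.
ppGpp is present, so BexN is active.
Cu²⁺ is absent, so VelA is inactive.
Zn²⁺ is present, so SovQ is inactive.
Required activator VelA is absent, so *zorW* is not transcribed.
So ZorW is not produced.
No repressor is bound and BexN is active, so *dulA* is transcribed.
→ *dulA* is ON.
Ni²⁺ is absent, so SovB is inactive.
c-di-GMP is absent, so GorC is active.
No repressor is bound and GorC is active, so *rudR* is transcribed.
So RudR is produced and active.
With repressor RudR bound, *kepV* is not transcribed.
→ *kepV* is OFF.
2 of the 3 genes are transcribed.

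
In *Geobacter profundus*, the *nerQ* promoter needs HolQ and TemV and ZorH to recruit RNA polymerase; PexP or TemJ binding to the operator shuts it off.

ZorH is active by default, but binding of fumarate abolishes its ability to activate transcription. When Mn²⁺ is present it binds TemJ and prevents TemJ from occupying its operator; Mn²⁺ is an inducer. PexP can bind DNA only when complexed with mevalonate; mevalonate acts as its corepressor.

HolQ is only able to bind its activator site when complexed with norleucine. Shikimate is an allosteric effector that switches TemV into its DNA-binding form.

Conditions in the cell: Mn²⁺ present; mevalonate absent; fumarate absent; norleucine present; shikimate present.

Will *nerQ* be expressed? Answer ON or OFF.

ON

Norleucine is present, so HolQ is active.
Shikimate is present, so TemV is active.
Mevalonate is absent, so PexP is inactive.
Mn²⁺ is present, so TemJ is inactive.
Fumarate is absent, so ZorH is active.
No repressor is bound and HolQ and TemV and ZorH are active, so *nerQ* is transcribed.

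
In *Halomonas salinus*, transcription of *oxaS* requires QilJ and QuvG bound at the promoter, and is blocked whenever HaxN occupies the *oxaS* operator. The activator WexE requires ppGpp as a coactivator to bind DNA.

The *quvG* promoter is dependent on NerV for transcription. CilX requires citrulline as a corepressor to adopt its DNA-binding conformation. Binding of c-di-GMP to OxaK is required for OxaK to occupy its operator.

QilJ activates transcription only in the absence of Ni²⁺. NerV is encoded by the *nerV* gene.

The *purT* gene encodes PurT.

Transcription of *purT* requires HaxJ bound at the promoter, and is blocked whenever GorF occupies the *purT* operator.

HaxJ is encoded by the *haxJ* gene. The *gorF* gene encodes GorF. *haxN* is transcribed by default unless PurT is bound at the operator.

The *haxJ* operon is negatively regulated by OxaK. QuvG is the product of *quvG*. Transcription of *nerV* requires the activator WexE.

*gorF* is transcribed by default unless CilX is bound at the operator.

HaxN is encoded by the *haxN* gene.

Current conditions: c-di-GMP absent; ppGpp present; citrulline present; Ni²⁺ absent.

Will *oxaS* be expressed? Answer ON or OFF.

ON

Citrulline is present, so CilX is active.
With repressor CilX bound, *gorF* is not transcribed.
So GorF is not produced.
c-di-GMP is absent, so OxaK is inactive.
With no repressor bound, *haxJ* is transcribed.
So HaxJ is produced and active.
No repressor is bound and HaxJ is active, so *purT* is transcribed.
So PurT is produced and active.
With repressor PurT bound, *haxN* is not transcribed.
So HaxN is not produced.
Ni²⁺ is absent, so QilJ is active.
ppGpp is present, so WexE is active.
No repressor is bound and WexE is active, so *nerV* is transcribed.
So NerV is produced and active.
No repressor is bound and NerV is active, so *quvG* is transcribed.
So QuvG is produced and active.
No repressor is bound and QilJ and QuvG are active, so *oxaS* is transcribed.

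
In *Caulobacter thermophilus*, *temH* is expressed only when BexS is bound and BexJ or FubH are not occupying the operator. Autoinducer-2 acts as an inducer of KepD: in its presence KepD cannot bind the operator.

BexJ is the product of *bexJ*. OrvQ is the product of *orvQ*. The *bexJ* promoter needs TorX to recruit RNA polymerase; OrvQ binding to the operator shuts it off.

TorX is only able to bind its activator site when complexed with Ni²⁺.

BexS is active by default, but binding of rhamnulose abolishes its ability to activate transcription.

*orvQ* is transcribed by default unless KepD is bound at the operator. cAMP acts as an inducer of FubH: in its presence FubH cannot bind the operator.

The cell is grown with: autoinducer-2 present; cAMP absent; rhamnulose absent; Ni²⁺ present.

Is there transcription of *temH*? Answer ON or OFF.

Ni²⁺ is present, so TorX is active.
Autoinducer-2 is present, so KepD is inactive.
With no repressor bound, *orvQ* is transcribed.
So OrvQ is produced and active.
With repressor OrvQ bound, *bexJ* is not transcribed.
So BexJ is not produced.
Rhamnulose is absent, so BexS is active.
cAMP is absent, so FubH is active.
With repressor FubH bound, *temH* is not transcribed.

OFF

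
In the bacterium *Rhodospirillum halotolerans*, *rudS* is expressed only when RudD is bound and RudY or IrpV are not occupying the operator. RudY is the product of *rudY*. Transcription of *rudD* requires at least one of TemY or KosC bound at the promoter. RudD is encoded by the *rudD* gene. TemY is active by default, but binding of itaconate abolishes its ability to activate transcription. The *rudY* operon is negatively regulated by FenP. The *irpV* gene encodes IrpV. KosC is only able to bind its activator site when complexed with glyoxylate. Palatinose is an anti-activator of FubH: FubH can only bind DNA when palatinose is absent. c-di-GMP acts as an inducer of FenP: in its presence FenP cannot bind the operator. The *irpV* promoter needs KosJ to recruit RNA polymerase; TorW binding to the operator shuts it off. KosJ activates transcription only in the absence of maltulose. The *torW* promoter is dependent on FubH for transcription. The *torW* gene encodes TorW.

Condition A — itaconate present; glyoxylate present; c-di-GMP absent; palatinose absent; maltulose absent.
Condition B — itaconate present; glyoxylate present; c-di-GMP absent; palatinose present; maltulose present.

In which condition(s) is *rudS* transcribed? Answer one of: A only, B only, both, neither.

both

Condition A:
Itaconate is present, so TemY is inactive.
Glyoxylate is present, so KosC is active.
Activator KosC is present, so *rudD* is transcribed.
So RudD is produced and active.
c-di-GMP is absent, so FenP is active.
With repressor FenP bound, *rudY* is not transcribed.
So RudY is not produced.
Palatinose is absent, so FubH is active.
No repressor is bound and FubH is active, so *torW* is transcribed.
So TorW is produced and active.
Maltulose is absent, so KosJ is active.
With repressor TorW bound, *irpV* is not transcribed.
So IrpV is not produced.
No repressor is bound and RudD is active, so *rudS* is transcribed.
→ *rudS* is ON in A.
Condition B:
Itaconate is present, so TemY is inactive.
Glyoxylate is present, so KosC is active.
Activator KosC is present, so *rudD* is transcribed.
So RudD is produced and active.
c-di-GMP is absent, so FenP is active.
With repressor FenP bound, *rudY* is not transcribed.
So RudY is not produced.
Palatinose is present, so FubH is inactive.
Required activator FubH is absent, so *torW* is not transcribed.
So TorW is not produced.
Maltulose is present, so KosJ is inactive.
Required activator KosJ is absent, so *irpV* is not transcribed.
So IrpV is not produced.
No repressor is bound and RudD is active, so *rudS* is transcribed.
→ *rudS* is ON in B.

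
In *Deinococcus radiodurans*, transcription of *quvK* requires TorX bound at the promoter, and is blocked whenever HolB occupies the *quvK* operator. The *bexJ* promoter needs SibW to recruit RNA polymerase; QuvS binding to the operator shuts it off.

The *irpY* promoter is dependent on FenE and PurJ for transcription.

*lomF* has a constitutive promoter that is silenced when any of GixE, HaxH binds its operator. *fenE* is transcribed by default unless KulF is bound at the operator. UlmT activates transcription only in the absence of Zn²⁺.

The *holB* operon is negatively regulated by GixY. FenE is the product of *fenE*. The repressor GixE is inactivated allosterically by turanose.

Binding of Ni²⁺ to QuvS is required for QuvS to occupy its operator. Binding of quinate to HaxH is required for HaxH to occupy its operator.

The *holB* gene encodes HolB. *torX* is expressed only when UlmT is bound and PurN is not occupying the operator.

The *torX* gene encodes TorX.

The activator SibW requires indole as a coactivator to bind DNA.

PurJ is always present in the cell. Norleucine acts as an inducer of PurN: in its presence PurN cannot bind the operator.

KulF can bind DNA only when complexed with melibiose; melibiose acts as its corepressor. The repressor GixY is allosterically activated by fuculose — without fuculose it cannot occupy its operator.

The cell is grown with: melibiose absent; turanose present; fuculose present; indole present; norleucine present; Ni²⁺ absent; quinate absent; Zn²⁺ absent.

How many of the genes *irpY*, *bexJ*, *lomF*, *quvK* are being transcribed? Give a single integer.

4

Melibiose is absent, so KulF is inactive.
With no repressor bound, *fenE* is transcribed.
So FenE is produced and active.
PurJ is produced constitutively and is active.
No repressor is bound and FenE and PurJ are active, so *irpY* is transcribed.
→ *irpY* is ON.
Indole is present, so SibW is active.
Ni²⁺ is absent, so QuvS is inactive.
No repressor is bound and SibW is active, so *bexJ* is transcribed.
→ *bexJ* is ON.
Turanose is present, so GixE is inactive.
Quinate is absent, so HaxH is inactive.
With no repressor bound, *lomF* is transcribed.
→ *lomF* is ON.
Fuculose is present, so GixY is active.
With repressor GixY bound, *holB* is not transcribed.
So HolB is not produced.
Zn²⁺ is absent, so UlmT is active.
Norleucine is present, so PurN is inactive.
No repressor is bound and UlmT is active, so *torX* is transcribed.
So TorX is produced and active.
No repressor is bound and TorX is active, so *quvK* is transcribed.
→ *quvK* is ON.
4 of the 4 genes are transcribed.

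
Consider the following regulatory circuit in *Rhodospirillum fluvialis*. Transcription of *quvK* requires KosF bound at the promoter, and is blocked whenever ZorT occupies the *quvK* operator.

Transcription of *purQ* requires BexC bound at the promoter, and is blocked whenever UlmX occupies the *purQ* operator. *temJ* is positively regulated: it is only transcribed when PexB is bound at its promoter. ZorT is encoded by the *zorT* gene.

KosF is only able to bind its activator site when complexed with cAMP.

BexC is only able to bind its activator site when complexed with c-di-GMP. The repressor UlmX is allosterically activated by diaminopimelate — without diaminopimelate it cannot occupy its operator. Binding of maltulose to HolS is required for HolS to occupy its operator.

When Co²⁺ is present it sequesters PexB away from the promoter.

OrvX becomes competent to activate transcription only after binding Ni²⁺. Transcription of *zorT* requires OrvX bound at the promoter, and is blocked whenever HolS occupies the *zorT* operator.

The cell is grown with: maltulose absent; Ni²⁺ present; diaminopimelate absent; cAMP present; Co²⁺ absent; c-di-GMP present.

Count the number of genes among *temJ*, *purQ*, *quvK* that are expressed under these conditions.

2

Co²⁺ is absent, so PexB is active.
No repressor is bound and PexB is active, so *temJ* is transcribed.
→ *temJ* is ON.
Diaminopimelate is absent, so UlmX is inactive.
c-di-GMP is present, so BexC is active.
No repressor is bound and BexC is active, so *purQ* is transcribed.
→ *purQ* is ON.
Ni²⁺ is present, so OrvX is active.
Maltulose is absent, so HolS is inactive.
No repressor is bound and OrvX is active, so *zorT* is transcribed.
So ZorT is produced and active.
cAMP is present, so KosF is active.
With repressor ZorT bound, *quvK* is not transcribed.
→ *quvK* is OFF.
2 of the 3 genes are transcribed.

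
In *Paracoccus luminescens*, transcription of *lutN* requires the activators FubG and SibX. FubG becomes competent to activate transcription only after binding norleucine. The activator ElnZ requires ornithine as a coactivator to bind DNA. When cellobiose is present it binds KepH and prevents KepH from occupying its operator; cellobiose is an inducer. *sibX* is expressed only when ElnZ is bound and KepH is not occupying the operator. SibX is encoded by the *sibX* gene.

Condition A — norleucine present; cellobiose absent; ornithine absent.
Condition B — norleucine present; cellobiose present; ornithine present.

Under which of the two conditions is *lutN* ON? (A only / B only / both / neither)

B only

Condition A:
Norleucine is present, so FubG is active.
Cellobiose is absent, so KepH is active.
Ornithine is absent, so ElnZ is inactive.
With repressor KepH bound, *sibX* is not transcribed.
So SibX is not produced.
Required activator SibX is absent, so *lutN* is not transcribed.
→ *lutN* is OFF in A.
Condition B:
Norleucine is present, so FubG is active.
Cellobiose is present, so KepH is inactive.
Ornithine is present, so ElnZ is active.
No repressor is bound and ElnZ is active, so *sibX* is transcribed.
So SibX is produced and active.
No repressor is bound and FubG and SibX are active, so *lutN* is transcribed.
→ *lutN* is ON in B.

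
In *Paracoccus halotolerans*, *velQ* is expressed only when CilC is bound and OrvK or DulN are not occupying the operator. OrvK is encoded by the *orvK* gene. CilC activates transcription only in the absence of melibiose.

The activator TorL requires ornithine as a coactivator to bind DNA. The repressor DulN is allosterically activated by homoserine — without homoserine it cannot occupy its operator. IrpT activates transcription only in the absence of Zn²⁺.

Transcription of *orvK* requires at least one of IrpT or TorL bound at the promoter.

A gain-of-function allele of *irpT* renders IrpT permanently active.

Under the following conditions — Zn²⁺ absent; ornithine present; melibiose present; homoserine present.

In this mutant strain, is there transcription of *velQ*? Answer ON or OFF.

OFF

IrpT is constitutively active in this strain.
Ornithine is present, so TorL is active.
Activator IrpT is present, so *orvK* is transcribed.
So OrvK is produced and active.
Melibiose is present, so CilC is inactive.
Homoserine is present, so DulN is active.
With repressor OrvK bound, *velQ* is not transcribed.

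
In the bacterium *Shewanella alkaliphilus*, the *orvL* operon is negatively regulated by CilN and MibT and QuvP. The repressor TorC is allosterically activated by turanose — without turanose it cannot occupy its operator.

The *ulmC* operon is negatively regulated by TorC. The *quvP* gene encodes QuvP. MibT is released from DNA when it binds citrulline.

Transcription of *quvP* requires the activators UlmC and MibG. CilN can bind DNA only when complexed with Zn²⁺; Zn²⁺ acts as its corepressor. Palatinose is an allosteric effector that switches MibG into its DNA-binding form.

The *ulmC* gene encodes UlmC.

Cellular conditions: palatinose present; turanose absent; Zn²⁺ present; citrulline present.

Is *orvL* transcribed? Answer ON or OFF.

OFF

Zn²⁺ is present, so CilN is active.
Citrulline is present, so MibT is inactive.
Turanose is absent, so TorC is inactive.
With no repressor bound, *ulmC* is transcribed.
So UlmC is produced and active.
Palatinose is present, so MibG is active.
No repressor is bound and UlmC and MibG are active, so *quvP* is transcribed.
So QuvP is produced and active.
With repressor CilN bound, *orvL* is not transcribed.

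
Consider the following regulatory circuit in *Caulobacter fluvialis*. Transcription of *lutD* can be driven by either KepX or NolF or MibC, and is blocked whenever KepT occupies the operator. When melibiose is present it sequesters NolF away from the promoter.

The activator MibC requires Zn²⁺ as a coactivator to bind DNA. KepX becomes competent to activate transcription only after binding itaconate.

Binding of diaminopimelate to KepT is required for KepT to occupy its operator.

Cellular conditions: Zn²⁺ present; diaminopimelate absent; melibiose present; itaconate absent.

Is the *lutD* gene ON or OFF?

Itaconate is absent, so KepX is inactive.
Melibiose is present, so NolF is inactive.
Diaminopimelate is absent, so KepT is inactive.
Zn²⁺ is present, so MibC is active.
Activator MibC is present, so *lutD* is transcribed.

ON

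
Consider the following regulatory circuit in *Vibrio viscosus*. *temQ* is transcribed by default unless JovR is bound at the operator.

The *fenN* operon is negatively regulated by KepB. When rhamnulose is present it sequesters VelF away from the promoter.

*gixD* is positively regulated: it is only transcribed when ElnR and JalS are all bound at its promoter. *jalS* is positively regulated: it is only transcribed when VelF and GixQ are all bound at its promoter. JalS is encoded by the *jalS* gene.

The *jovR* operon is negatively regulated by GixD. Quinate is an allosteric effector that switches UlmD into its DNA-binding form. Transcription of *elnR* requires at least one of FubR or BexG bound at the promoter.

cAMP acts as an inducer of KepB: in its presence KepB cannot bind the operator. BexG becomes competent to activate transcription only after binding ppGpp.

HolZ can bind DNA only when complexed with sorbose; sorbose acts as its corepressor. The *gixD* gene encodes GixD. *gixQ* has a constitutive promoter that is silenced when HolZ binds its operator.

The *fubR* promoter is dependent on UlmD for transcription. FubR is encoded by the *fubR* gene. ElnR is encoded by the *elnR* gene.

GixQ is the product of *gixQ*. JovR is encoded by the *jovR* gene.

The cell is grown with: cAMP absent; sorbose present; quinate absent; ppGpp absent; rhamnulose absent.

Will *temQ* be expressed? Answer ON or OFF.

OFF

Quinate is absent, so UlmD is inactive.
Required activator UlmD is absent, so *fubR* is not transcribed.
So FubR is not produced.
ppGpp is absent, so BexG is inactive.
No activator is available at the *elnR* promoter, so *elnR* is not transcribed.
So ElnR is not produced.
Rhamnulose is absent, so VelF is active.
Sorbose is present, so HolZ is active.
With repressor HolZ bound, *gixQ* is not transcribed.
So GixQ is not produced.
Required activator GixQ is absent, so *jalS* is not transcribed.
So JalS is not produced.
Required activator ElnR is absent, so *gixD* is not transcribed.
So GixD is not produced.
With no repressor bound, *jovR* is transcribed.
So JovR is produced and active.
With repressor JovR bound, *temQ* is not transcribed.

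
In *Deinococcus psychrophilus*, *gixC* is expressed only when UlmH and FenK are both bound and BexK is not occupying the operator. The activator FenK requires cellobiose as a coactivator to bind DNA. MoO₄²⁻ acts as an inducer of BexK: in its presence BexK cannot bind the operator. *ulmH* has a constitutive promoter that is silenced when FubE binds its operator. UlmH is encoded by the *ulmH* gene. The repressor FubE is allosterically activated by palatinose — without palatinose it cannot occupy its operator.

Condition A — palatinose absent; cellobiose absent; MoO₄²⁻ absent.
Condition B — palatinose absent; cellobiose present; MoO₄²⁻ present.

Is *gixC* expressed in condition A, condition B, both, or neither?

Condition A:
Palatinose is absent, so FubE is inactive.
With no repressor bound, *ulmH* is transcribed.
So UlmH is produced and active.
Cellobiose is absent, so FenK is inactive.
MoO₄²⁻ is absent, so BexK is active.
With repressor BexK bound, *gixC* is not transcribed.
→ *gixC* is OFF in A.
Condition B:
Palatinose is absent, so FubE is inactive.
With no repressor bound, *ulmH* is transcribed.
So UlmH is produced and active.
Cellobiose is present, so FenK is active.
MoO₄²⁻ is present, so BexK is inactive.
No repressor is bound and UlmH and FenK are active, so *gixC* is transcribed.
→ *gixC* is ON in B.

B only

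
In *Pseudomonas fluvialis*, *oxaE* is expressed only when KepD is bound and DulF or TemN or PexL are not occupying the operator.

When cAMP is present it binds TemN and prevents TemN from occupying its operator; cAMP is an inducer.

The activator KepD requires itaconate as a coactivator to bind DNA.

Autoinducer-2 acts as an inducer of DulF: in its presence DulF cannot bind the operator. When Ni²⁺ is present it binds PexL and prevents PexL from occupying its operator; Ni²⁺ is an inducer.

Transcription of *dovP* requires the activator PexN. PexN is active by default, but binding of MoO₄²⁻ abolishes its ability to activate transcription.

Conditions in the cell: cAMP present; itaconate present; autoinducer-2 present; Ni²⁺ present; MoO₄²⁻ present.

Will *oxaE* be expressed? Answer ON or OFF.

Autoinducer-2 is present, so DulF is inactive.
Itaconate is present, so KepD is active.
cAMP is present, so TemN is inactive.
Ni²⁺ is present, so PexL is inactive.
No repressor is bound and KepD is active, so *oxaE* is transcribed.

ON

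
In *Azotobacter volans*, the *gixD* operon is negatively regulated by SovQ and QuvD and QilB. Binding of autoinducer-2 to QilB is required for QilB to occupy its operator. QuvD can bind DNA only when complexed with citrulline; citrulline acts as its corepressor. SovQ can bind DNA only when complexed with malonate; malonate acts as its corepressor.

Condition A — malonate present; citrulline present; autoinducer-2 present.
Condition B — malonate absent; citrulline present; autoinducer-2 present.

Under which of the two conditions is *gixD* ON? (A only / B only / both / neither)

neither

Condition A:
Malonate is present, so SovQ is active.
Citrulline is present, so QuvD is active.
Autoinducer-2 is present, so QilB is active.
With repressor SovQ bound, *gixD* is not transcribed.
→ *gixD* is OFF in A.
Condition B:
Malonate is absent, so SovQ is inactive.
Citrulline is present, so QuvD is active.
Autoinducer-2 is present, so QilB is active.
With repressor QuvD bound, *gixD* is not transcribed.
→ *gixD* is OFF in B.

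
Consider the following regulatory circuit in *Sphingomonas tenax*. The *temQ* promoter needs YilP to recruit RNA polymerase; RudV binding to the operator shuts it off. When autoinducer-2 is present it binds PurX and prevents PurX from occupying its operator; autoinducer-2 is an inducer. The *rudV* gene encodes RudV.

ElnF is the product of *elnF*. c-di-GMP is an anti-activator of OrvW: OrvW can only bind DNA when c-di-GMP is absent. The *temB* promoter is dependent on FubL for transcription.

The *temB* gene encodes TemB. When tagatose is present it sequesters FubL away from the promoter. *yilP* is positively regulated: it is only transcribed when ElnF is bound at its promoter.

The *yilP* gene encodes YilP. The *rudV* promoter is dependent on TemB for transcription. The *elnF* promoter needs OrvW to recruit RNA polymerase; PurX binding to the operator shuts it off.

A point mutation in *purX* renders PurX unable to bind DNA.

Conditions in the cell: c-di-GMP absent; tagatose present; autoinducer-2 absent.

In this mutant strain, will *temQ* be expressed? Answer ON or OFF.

ON

Tagatose is present, so FubL is inactive.
Required activator FubL is absent, so *temB* is not transcribed.
So TemB is not produced.
Required activator TemB is absent, so *rudV* is not transcribed.
So RudV is not produced.
PurX is non-functional in this strain, so it has no effect.
c-di-GMP is absent, so OrvW is active.
No repressor is bound and OrvW is active, so *elnF* is transcribed.
So ElnF is produced and active.
No repressor is bound and ElnF is active, so *yilP* is transcribed.
So YilP is produced and active.
No repressor is bound and YilP is active, so *temQ* is transcribed.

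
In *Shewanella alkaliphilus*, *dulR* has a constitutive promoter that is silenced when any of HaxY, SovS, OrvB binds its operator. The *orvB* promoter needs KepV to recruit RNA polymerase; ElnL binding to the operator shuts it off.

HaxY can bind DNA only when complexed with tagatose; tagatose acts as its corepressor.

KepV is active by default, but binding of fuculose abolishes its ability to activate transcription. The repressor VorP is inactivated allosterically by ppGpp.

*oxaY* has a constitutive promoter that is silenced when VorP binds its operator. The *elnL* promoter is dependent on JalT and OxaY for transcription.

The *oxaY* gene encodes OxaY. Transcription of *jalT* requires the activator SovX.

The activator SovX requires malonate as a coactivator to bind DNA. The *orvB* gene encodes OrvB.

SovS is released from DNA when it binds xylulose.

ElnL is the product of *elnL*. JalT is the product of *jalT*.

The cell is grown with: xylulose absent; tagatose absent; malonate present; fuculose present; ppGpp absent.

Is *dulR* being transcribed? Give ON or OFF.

Tagatose is absent, so HaxY is inactive.
Xylulose is absent, so SovS is active.
Malonate is present, so SovX is active.
No repressor is bound and SovX is active, so *jalT* is transcribed.
So JalT is produced and active.
ppGpp is absent, so VorP is active.
With repressor VorP bound, *oxaY* is not transcribed.
So OxaY is not produced.
Required activator OxaY is absent, so *elnL* is not transcribed.
So ElnL is not produced.
Fuculose is present, so KepV is inactive.
Required activator KepV is absent, so *orvB* is not transcribed.
So OrvB is not produced.
With repressor SovS bound, *dulR* is not transcribed.

OFF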